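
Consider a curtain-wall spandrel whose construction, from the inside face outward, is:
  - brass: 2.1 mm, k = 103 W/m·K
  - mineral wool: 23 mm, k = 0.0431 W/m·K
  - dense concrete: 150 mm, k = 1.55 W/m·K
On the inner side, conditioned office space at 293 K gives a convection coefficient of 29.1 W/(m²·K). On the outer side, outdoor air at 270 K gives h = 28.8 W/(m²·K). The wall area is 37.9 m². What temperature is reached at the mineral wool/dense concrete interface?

Treating each layer as a thermal resistance in series:
R_inner film = 1/(h_i·A) = 1/(29.1×37.9) = 9.067×10^-4 K/W
R_brass = L/(kA) = 0.0021/(103×37.9) = 5.38×10^-7 K/W
R_mineral wool = L/(kA) = 0.023/(0.0431×37.9) = 0.01408 K/W
R_dense concrete = L/(kA) = 0.15/(1.55×37.9) = 0.002553 K/W
R_outer film = 1/(h_o·A) = 1/(28.8×37.9) = 9.162×10^-4 K/W
R_total = 0.01846 K/W;  Q = ΔT/R_total = 23/0.01846 = 1246 W
T_interface = T_inner − Q·ΣR(inner→interface) = 293 − 1250×0.01499

T ≈ 274 K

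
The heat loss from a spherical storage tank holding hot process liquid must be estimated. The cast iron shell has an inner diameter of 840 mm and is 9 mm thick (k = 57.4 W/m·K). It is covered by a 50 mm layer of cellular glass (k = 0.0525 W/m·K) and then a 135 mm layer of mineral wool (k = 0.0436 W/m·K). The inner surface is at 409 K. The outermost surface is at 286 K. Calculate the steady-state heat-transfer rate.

For a spherical shell R = (1/r₁ − 1/r₂)/(4πk); film R = 1/(h·4πr²). In series:
R_cast iron shell = (1/0.42 − 1/0.429)/(4π×57.4) = 6.925×10^-5 K/W
R_cellular glass = (1/0.429 − 1/0.479)/(4π×0.0525) = 0.3688 K/W
R_mineral wool = (1/0.479 − 1/0.614)/(4π×0.0436) = 0.8378 K/W
R_total = 1.207 K/W
Q = ΔT/R_total = 123/1.207

Q ≈ 102 W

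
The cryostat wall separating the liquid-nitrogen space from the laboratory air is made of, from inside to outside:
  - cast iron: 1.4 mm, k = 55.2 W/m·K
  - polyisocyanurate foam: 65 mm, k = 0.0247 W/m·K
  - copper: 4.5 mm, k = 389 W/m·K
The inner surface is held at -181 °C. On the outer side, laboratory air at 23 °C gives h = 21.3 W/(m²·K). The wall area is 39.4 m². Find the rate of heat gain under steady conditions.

Treating each layer as a thermal resistance in series:
R_cast iron = L/(kA) = 0.0014/(55.2×39.4) = 6.437×10^-7 K/W
R_polyisocyanurate foam = L/(kA) = 0.065/(0.0247×39.4) = 0.06679 K/W
R_copper = L/(kA) = 0.0045/(389×39.4) = 2.936×10^-7 K/W
R_outer film = 1/(h_o·A) = 1/(21.3×39.4) = 0.001192 K/W
R_total = 0.06798 K/W
Q = ΔT / R_total = 204 / 0.06798

Q ≈ 3000 W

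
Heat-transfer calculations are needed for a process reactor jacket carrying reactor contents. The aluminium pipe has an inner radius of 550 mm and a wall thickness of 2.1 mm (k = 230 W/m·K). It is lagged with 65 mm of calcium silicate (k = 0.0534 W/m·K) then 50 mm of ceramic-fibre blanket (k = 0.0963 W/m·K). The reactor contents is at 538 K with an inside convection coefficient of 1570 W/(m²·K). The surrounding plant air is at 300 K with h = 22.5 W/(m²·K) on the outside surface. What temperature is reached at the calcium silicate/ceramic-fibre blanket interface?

T ≈ 370 K

Cylindrical conduction, so R = ln(r₂/r₁)/(2πkL) per layer, in series:
R_inner film = 1/(h_i·2πr₁L) = 1/(1570×2π×0.55×1) = 1.843×10^-4 K/W
R_aluminium pipe wall = ln(552.1/550)/(2π×230×1) = 2.637×10^-6 K/W
R_calcium silicate = ln(617.1/552.1)/(2π×0.0534×1) = 0.3317 K/W
R_ceramic-fibre blanket = ln(667.1/617.1)/(2π×0.0963×1) = 0.1288 K/W
R_outer film = 1/(h_o·2πr_oL) = 1/(22.5×2π×0.6671×1) = 0.0106 K/W
R_total = 0.4713 K/W
Q = ΔT/R_total = 238/0.4713
Q = 505 W/m
T_interface = T_inner − Q·ΣR(inner→interface) = 538 − 505×0.3319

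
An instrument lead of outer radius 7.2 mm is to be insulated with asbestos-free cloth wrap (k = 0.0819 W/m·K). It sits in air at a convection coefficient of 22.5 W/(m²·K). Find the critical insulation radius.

r_cr ≈ 3.64 mm

For a cylinder r_cr = k/h = 0.0819/22.5
r_cr = 3.64 mm; since the bare radius (7.2 mm) is above r_cr, any added insulation will reduce heat loss.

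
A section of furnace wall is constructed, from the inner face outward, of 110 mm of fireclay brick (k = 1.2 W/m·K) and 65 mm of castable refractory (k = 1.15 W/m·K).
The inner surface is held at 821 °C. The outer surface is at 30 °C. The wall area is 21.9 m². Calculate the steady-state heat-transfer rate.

Model the wall as resistances in series:
R_fireclay brick = L/(kA) = 0.11/(1.2×21.9) = 0.004186 K/W
R_castable refractory = L/(kA) = 0.065/(1.15×21.9) = 0.002581 K/W
R_total = 0.006767 K/W
Q = ΔT / R_total = 791 / 0.006767

Q ≈ 117000 W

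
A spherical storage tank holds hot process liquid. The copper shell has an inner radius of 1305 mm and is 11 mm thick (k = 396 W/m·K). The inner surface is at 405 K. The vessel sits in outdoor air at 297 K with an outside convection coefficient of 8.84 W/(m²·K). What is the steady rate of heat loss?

Q ≈ 20800 W

Each spherical layer contributes R = (1/r_i − 1/r_o)/(4πk):
R_copper shell = (1/1.305 − 1/1.316)/(4π×396) = 1.287×10^-6 K/W
R_outer film = 1/(h·4πr_o²) = 1/(8.84×4π×1.316²) = 0.005198 K/W
R_total = 0.005199 K/W
Q = ΔT/R_total = 108/0.005199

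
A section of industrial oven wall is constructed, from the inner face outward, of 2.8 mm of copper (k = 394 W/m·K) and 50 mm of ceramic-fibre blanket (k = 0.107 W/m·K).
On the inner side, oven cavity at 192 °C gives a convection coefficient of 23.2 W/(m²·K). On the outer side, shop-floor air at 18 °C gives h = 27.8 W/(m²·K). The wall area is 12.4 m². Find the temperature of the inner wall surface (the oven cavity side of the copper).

T ≈ 178 °C

Thermal resistances in series:
R_inner film = 1/(h_i·A) = 1/(23.2×12.4) = 0.003476 K/W
R_copper = L/(kA) = 0.0028/(394×12.4) = 5.731×10^-7 K/W
R_ceramic-fibre blanket = L/(kA) = 0.05/(0.107×12.4) = 0.03768 K/W
R_outer film = 1/(h_o·A) = 1/(27.8×12.4) = 0.002901 K/W
R_total = 0.04406 K/W;  Q = ΔT/R_total = 174/0.04406 = 3949 W
T_interface = T_inner − Q·ΣR(inner→interface) = 192 − 3950×0.003476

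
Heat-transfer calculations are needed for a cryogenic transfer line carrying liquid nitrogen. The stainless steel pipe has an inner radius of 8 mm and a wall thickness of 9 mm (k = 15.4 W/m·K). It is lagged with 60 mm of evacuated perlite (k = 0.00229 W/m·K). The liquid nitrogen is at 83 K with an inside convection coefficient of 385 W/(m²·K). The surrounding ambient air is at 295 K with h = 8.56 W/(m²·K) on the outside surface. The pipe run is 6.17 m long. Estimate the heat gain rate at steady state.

Q ≈ 12.4 W

For a radial system each layer contributes R = ln(r_out/r_in)/(2πkL); films add R = 1/(hA).
R_inner film = 1/(h_i·2πr₁L) = 1/(385×2π×0.008×6.17) = 0.008375 K/W
R_stainless steel pipe wall = ln(17/8)/(2π×15.4×6.17) = 0.001263 K/W
R_evacuated perlite = ln(77/17)/(2π×0.00229×6.17) = 17.02 K/W
R_outer film = 1/(h_o·2πr_oL) = 1/(8.56×2π×0.077×6.17) = 0.03914 K/W
R_total = 17.06 K/W
Q = ΔT/R_total = 212/17.06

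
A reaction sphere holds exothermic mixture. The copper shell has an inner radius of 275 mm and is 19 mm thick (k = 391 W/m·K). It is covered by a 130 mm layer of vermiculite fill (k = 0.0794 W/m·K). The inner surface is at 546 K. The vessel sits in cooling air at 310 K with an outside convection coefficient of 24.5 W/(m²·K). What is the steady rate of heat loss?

Q ≈ 222 W

Each spherical layer contributes R = (1/r_i − 1/r_o)/(4πk):
R_copper shell = (1/0.275 − 1/0.294)/(4π×391) = 4.783×10^-5 K/W
R_vermiculite fill = (1/0.294 − 1/0.424)/(4π×0.0794) = 1.045 K/W
R_outer film = 1/(h·4πr_o²) = 1/(24.5×4π×0.424²) = 0.01807 K/W
R_total = 1.063 K/W
Q = ΔT/R_total = 236/1.063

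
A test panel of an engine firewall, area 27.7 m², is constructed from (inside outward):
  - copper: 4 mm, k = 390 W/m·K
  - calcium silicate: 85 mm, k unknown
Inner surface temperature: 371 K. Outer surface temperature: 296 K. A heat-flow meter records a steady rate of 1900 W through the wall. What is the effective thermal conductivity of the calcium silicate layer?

Using the resistance-network approach (series):
R_copper = L/(kA) = 0.004/(390×27.7) = 3.703×10^-7 K/W
Sum of known resistances R_other = 3.703×10^-7 K/W
Total R = ΔT/Q = 75/1900 = 0.03947 K/W
R_calcium silicate = R_total − R_other = 0.03947 K/W
k = L/(R·A) = 0.085/(0.03947×27.7)

k ≈ 0.0777 W/(m·K)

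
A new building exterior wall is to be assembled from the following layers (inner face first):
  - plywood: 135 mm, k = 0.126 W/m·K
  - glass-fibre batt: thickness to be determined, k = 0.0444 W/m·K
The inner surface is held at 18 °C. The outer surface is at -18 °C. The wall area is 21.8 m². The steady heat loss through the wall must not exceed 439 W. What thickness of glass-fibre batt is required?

L ≈ 31.8 mm

Model the wall as resistances in series:
R_plywood = L/(kA) = 0.135/(0.126×21.8) = 0.04915 K/W
Sum of the known resistances R_other = 0.04915 K/W
Required total resistance R_tot = ΔT/Q_allow = 36/439 = 0.082 K/W
R_glass-fibre batt = R_tot − R_other = 0.03286 K/W
L = R·k·A = 0.03286×0.0444×21.8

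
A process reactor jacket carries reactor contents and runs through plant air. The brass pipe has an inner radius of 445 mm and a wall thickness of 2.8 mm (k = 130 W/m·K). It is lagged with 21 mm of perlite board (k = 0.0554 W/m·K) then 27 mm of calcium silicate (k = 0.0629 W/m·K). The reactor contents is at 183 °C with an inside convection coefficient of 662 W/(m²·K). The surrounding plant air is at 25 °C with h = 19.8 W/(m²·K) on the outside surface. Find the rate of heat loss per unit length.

For a radial system each layer contributes R = ln(r_out/r_in)/(2πkL); films add R = 1/(hA).
R_inner film = 1/(h_i·2πr₁L) = 1/(662×2π×0.445×1) = 5.403×10^-4 K/W
R_brass pipe wall = ln(447.8/445)/(2π×130×1) = 7.679×10^-6 K/W
R_perlite board = ln(468.8/447.8)/(2π×0.0554×1) = 0.1317 K/W
R_calcium silicate = ln(495.8/468.8)/(2π×0.0629×1) = 0.1417 K/W
R_outer film = 1/(h_o·2πr_oL) = 1/(19.8×2π×0.4958×1) = 0.01621 K/W
R_total = 0.2901 K/W
Q = ΔT/R_total = 158/0.2901

q′ ≈ 545 W/m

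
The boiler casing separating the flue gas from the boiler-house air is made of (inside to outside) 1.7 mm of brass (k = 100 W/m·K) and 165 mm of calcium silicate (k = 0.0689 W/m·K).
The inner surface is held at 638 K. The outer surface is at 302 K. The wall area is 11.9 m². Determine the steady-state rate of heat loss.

Q ≈ 1670 W

Using the resistance-network approach (series):
R_brass = L/(kA) = 0.0017/(100×11.9) = 1.429×10^-6 K/W
R_calcium silicate = L/(kA) = 0.165/(0.0689×11.9) = 0.2012 K/W
R_total = 0.2012 K/W
Q = ΔT / R_total = 336 / 0.2012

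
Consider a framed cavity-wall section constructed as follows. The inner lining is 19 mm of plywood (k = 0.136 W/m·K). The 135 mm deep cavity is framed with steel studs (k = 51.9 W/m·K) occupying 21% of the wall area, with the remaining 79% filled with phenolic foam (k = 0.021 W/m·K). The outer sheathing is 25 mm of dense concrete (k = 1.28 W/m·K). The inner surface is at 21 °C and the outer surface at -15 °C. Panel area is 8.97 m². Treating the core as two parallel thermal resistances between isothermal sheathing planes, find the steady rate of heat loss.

Sheathing layers in series; stud and cavity paths in parallel between them.
R_inner = 0.019/(0.136×8.97) = 0.01557 K/W
R_stud  = 0.135/(51.9×0.21×8.97) = 0.001381 K/W
R_cav   = 0.135/(0.021×0.79×8.97) = 0.9072 K/W
1/R_core = 1/R_stud + 1/R_cav → R_core = 0.001379 K/W
R_outer = 0.025/(1.28×8.97) = 0.002177 K/W
R_total = 0.01913 K/W
Q = ΔT/R_total = 36/0.01913

Q ≈ 1880 W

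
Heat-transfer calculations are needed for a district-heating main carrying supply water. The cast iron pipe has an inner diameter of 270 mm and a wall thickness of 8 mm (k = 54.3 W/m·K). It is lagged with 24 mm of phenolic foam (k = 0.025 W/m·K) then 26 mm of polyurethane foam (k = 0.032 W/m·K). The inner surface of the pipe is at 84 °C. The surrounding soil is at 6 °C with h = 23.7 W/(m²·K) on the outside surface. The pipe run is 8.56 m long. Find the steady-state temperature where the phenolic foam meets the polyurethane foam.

For a radial system each layer contributes R = ln(r_out/r_in)/(2πkL); films add R = 1/(hA).
R_cast iron pipe wall = ln(143/135)/(2π×54.3×8.56) = 1.971×10^-5 K/W
R_phenolic foam = ln(167/143)/(2π×0.025×8.56) = 0.1154 K/W
R_polyurethane foam = ln(193/167)/(2π×0.032×8.56) = 0.08407 K/W
R_outer film = 1/(h_o·2πr_oL) = 1/(23.7×2π×0.193×8.56) = 0.004065 K/W
R_total = 0.2035 K/W
Q = ΔT/R_total = 78/0.2035
Q = 383 W
T_interface = T_inner − Q·ΣR(inner→interface) = 84 − 383×0.1154

T ≈ 39.8 °C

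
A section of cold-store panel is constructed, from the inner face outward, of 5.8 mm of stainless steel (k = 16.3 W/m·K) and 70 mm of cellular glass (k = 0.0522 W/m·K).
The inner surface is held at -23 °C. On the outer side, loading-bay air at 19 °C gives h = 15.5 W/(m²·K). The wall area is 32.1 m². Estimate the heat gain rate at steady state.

Thermal resistances in series:
R_stainless steel = L/(kA) = 0.0058/(16.3×32.1) = 1.108×10^-5 K/W
R_cellular glass = L/(kA) = 0.07/(0.0522×32.1) = 0.04178 K/W
R_outer film = 1/(h_o·A) = 1/(15.5×32.1) = 0.00201 K/W
R_total = 0.0438 K/W
Q = ΔT / R_total = 42 / 0.0438

Q ≈ 959 W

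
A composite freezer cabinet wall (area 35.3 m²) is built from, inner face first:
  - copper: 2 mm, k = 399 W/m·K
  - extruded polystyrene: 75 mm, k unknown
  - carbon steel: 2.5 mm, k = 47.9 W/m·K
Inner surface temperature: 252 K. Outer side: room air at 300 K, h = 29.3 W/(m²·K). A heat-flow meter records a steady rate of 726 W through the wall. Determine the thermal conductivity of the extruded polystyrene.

Model the wall as resistances in series:
R_copper = L/(kA) = 0.002/(399×35.3) = 1.42×10^-7 K/W
R_carbon steel = L/(kA) = 0.0025/(47.9×35.3) = 1.479×10^-6 K/W
R_outer film = 1/(h_o·A) = 1/(29.3×35.3) = 9.668×10^-4 K/W
Sum of known resistances R_other = 9.685×10^-4 K/W
Total R = ΔT/Q = 48/726 = 0.06612 K/W
R_extruded polystyrene = R_total − R_other = 0.06515 K/W
k = L/(R·A) = 0.075/(0.06515×35.3)

k ≈ 0.0326 W/(m·K)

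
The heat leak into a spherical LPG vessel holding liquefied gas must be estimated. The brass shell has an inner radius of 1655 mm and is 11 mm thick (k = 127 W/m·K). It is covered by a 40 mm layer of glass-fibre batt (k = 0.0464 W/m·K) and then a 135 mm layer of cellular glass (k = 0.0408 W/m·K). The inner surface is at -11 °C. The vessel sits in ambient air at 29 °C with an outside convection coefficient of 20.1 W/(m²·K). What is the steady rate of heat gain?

Q ≈ 366 W

Each spherical layer contributes R = (1/r_i − 1/r_o)/(4πk):
R_brass shell = (1/1.655 − 1/1.666)/(4π×127) = 2.5×10^-6 K/W
R_glass-fibre batt = (1/1.666 − 1/1.706)/(4π×0.0464) = 0.02414 K/W
R_cellular glass = (1/1.706 − 1/1.841)/(4π×0.0408) = 0.08384 K/W
R_outer film = 1/(h·4πr_o²) = 1/(20.1×4π×1.841²) = 0.001168 K/W
R_total = 0.1091 K/W
Q = ΔT/R_total = 40/0.1091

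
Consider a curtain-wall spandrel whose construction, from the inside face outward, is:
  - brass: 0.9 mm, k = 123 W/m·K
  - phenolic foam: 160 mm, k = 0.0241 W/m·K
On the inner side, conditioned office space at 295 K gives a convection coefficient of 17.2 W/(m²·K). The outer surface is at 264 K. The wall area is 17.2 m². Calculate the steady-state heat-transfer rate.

Q ≈ 79.6 W

Series thermal resistances:
R_inner film = 1/(h_i·A) = 1/(17.2×17.2) = 0.00338 K/W
R_brass = L/(kA) = 0.0009/(123×17.2) = 4.254×10^-7 K/W
R_phenolic foam = L/(kA) = 0.16/(0.0241×17.2) = 0.386 K/W
R_total = 0.3894 K/W
Q = ΔT / R_total = 31 / 0.3894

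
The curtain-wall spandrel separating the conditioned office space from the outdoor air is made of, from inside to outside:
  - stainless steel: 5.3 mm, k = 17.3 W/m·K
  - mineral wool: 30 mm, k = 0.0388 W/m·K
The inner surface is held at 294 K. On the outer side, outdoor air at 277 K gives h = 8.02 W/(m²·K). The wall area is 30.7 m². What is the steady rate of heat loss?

Using the resistance-network approach (series):
R_stainless steel = L/(kA) = 0.0053/(17.3×30.7) = 9.979×10^-6 K/W
R_mineral wool = L/(kA) = 0.03/(0.0388×30.7) = 0.02519 K/W
R_outer film = 1/(h_o·A) = 1/(8.02×30.7) = 0.004062 K/W
R_total = 0.02926 K/W
Q = ΔT / R_total = 17 / 0.02926

Q ≈ 581 W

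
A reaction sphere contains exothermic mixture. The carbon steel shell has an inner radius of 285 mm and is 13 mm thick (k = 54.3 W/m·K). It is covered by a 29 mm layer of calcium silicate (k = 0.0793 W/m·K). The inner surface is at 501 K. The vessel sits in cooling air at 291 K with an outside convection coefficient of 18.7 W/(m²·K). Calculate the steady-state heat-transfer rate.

Each spherical layer contributes R = (1/r_i − 1/r_o)/(4πk):
R_carbon steel shell = (1/0.285 − 1/0.298)/(4π×54.3) = 2.243×10^-4 K/W
R_calcium silicate = (1/0.298 − 1/0.327)/(4π×0.0793) = 0.2986 K/W
R_outer film = 1/(h·4πr_o²) = 1/(18.7×4π×0.327²) = 0.0398 K/W
R_total = 0.3387 K/W
Q = ΔT/R_total = 210/0.3387

Q ≈ 620 W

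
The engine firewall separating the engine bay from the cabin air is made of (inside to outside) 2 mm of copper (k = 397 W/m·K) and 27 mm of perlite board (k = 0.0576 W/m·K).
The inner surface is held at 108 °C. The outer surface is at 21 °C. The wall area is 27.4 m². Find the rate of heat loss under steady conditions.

Q ≈ 5090 W

Using the resistance-network approach (series):
R_copper = L/(kA) = 0.002/(397×27.4) = 1.839×10^-7 K/W
R_perlite board = L/(kA) = 0.027/(0.0576×27.4) = 0.01711 K/W
R_total = 0.01711 K/W
Q = ΔT / R_total = 87 / 0.01711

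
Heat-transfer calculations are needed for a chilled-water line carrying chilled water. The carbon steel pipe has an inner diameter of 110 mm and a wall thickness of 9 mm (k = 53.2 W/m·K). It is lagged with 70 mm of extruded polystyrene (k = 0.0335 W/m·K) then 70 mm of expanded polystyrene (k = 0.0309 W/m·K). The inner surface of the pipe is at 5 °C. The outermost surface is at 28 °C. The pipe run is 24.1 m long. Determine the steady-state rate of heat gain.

Per-layer cylindrical resistances, series-summed:
R_carbon steel pipe wall = ln(64/55)/(2π×53.2×24.1) = 1.881×10^-5 K/W
R_extruded polystyrene = ln(134/64)/(2π×0.0335×24.1) = 0.1457 K/W
R_expanded polystyrene = ln(204/134)/(2π×0.0309×24.1) = 0.08982 K/W
R_total = 0.2355 K/W
Q = ΔT/R_total = 23/0.2355

Q ≈ 97.7 W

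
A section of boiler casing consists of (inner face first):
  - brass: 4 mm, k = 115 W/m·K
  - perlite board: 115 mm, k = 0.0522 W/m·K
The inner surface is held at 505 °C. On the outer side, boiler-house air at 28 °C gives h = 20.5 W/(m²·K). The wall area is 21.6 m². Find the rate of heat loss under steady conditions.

Q ≈ 4580 W

Using the resistance-network approach (series):
R_brass = L/(kA) = 0.004/(115×21.6) = 1.61×10^-6 K/W
R_perlite board = L/(kA) = 0.115/(0.0522×21.6) = 0.102 K/W
R_outer film = 1/(h_o·A) = 1/(20.5×21.6) = 0.002258 K/W
R_total = 0.1043 K/W
Q = ΔT / R_total = 477 / 0.1043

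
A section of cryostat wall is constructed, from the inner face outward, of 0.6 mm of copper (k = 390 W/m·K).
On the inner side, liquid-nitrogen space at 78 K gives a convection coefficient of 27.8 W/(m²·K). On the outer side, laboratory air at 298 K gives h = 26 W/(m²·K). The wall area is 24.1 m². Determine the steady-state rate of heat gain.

Q ≈ 71200 W

Model the wall as resistances in series:
R_inner film = 1/(h_i·A) = 1/(27.8×24.1) = 0.001493 K/W
R_copper = L/(kA) = 0.0006/(390×24.1) = 6.384×10^-8 K/W
R_outer film = 1/(h_o·A) = 1/(26×24.1) = 0.001596 K/W
R_total = 0.003089 K/W
Q = ΔT / R_total = 220 / 0.003089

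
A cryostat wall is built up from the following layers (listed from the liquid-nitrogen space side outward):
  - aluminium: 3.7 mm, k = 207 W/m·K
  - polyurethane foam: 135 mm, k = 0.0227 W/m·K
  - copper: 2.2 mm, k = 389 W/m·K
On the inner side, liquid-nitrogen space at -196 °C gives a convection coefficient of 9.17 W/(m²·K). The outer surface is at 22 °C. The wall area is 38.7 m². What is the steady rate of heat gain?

Q ≈ 1390 W

Treating each layer as a thermal resistance in series:
R_inner film = 1/(h_i·A) = 1/(9.17×38.7) = 0.002818 K/W
R_aluminium = L/(kA) = 0.0037/(207×38.7) = 4.619×10^-7 K/W
R_polyurethane foam = L/(kA) = 0.135/(0.0227×38.7) = 0.1537 K/W
R_copper = L/(kA) = 0.0022/(389×38.7) = 1.461×10^-7 K/W
R_total = 0.1565 K/W
Q = ΔT / R_total = 218 / 0.1565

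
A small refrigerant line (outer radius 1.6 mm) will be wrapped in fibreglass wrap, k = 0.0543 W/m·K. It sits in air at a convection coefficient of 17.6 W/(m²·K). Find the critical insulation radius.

For a cylinder r_cr = k/h = 0.0543/17.6
r_cr = 3.09 mm; since the bare radius (1.6 mm) is below r_cr, adding a thin layer of insulation will *increase* heat loss.

r_cr ≈ 3.09 mm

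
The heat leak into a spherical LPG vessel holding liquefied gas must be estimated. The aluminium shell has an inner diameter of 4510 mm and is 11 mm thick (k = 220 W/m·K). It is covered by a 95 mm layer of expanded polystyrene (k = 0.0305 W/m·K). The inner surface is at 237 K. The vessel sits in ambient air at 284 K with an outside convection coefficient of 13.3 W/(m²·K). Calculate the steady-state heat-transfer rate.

Q ≈ 991 W

For a spherical shell R = (1/r₁ − 1/r₂)/(4πk); film R = 1/(h·4πr²). In series:
R_aluminium shell = (1/2.255 − 1/2.266)/(4π×220) = 7.787×10^-7 K/W
R_expanded polystyrene = (1/2.266 − 1/2.361)/(4π×0.0305) = 0.04633 K/W
R_outer film = 1/(h·4πr_o²) = 1/(13.3×4π×2.361²) = 0.001073 K/W
R_total = 0.0474 K/W
Q = ΔT/R_total = 47/0.0474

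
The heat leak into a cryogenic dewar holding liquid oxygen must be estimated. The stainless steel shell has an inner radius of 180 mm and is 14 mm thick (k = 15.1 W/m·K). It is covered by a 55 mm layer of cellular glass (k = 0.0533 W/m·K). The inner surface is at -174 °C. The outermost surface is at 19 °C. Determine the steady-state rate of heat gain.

For a spherical shell R = (1/r₁ − 1/r₂)/(4πk); film R = 1/(h·4πr²). In series:
R_stainless steel shell = (1/0.18 − 1/0.194)/(4π×15.1) = 0.002113 K/W
R_cellular glass = (1/0.194 − 1/0.249)/(4π×0.0533) = 1.7 K/W
R_total = 1.702 K/W
Q = ΔT/R_total = 193/1.702

Q ≈ 113 W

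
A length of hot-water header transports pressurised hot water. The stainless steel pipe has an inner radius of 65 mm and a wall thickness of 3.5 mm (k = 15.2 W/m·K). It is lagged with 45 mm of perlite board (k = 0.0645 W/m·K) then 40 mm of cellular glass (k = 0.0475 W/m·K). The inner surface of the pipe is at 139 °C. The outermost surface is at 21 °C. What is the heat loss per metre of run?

q′ ≈ 52.3 W/m

Treating each annulus and film as a series resistance:
R_stainless steel pipe wall = ln(68.5/65)/(2π×15.2×1) = 5.492×10^-4 K/W
R_perlite board = ln(113.5/68.5)/(2π×0.0645×1) = 1.246 K/W
R_cellular glass = ln(153.5/113.5)/(2π×0.0475×1) = 1.012 K/W
R_total = 2.258 K/W
Q = ΔT/R_total = 118/2.258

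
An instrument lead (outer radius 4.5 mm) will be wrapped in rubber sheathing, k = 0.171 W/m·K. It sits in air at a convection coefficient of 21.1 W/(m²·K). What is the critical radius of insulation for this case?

r_cr ≈ 8.1 mm

For a cylinder r_cr = k/h = 0.171/21.1
r_cr = 8.1 mm; since the bare radius (4.5 mm) is below r_cr, adding a thin layer of insulation will *increase* heat loss.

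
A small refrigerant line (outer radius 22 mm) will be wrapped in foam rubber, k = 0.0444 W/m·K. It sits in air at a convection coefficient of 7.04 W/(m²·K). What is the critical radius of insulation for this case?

r_cr ≈ 6.31 mm

For a cylinder r_cr = k/h = 0.0444/7.04
r_cr = 6.31 mm; since the bare radius (22 mm) is above r_cr, any added insulation will reduce heat loss.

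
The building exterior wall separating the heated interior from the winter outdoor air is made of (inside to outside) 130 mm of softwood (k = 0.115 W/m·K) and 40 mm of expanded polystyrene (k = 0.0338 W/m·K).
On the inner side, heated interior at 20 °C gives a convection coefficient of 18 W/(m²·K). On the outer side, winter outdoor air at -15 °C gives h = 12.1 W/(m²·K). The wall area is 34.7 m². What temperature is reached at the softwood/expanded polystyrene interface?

T ≈ 3.07 °C

Thermal resistances in series:
R_inner film = 1/(h_i·A) = 1/(18×34.7) = 0.001601 K/W
R_softwood = L/(kA) = 0.13/(0.115×34.7) = 0.03258 K/W
R_expanded polystyrene = L/(kA) = 0.04/(0.0338×34.7) = 0.0341 K/W
R_outer film = 1/(h_o·A) = 1/(12.1×34.7) = 0.002382 K/W
R_total = 0.07066 K/W;  Q = ΔT/R_total = 35/0.07066 = 495.3 W
T_interface = T_inner − Q·ΣR(inner→interface) = 20 − 495×0.03418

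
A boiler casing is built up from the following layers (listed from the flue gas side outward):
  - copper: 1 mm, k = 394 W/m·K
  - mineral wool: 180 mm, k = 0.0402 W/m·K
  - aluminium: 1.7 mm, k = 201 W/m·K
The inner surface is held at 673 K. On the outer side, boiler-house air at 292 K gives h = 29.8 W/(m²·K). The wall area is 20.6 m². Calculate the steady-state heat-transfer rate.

Series thermal resistances:
R_copper = L/(kA) = 0.001/(394×20.6) = 1.232×10^-7 K/W
R_mineral wool = L/(kA) = 0.18/(0.0402×20.6) = 0.2174 K/W
R_aluminium = L/(kA) = 0.0017/(201×20.6) = 4.106×10^-7 K/W
R_outer film = 1/(h_o·A) = 1/(29.8×20.6) = 0.001629 K/W
R_total = 0.219 K/W
Q = ΔT / R_total = 381 / 0.219

Q ≈ 1740 W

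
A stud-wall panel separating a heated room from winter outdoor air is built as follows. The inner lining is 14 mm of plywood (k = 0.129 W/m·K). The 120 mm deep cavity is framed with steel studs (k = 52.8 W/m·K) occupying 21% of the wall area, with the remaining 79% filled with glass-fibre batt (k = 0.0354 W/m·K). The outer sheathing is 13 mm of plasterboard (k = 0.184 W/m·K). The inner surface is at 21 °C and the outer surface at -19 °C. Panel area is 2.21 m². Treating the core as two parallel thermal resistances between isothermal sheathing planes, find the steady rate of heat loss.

Sheathing layers in series; stud and cavity paths in parallel between them.
R_inner = 0.014/(0.129×2.21) = 0.04911 K/W
R_stud  = 0.12/(52.8×0.21×2.21) = 0.004897 K/W
R_cav   = 0.12/(0.0354×0.79×2.21) = 1.942 K/W
1/R_core = 1/R_stud + 1/R_cav → R_core = 0.004885 K/W
R_outer = 0.013/(0.184×2.21) = 0.03197 K/W
R_total = 0.08596 K/W
Q = ΔT/R_total = 40/0.08596

Q ≈ 465 W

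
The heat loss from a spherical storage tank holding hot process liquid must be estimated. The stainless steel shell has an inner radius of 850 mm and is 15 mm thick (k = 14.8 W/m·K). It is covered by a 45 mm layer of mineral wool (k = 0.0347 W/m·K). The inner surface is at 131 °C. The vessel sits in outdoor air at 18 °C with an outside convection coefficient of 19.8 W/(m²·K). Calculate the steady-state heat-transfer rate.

Radial (spherical) resistances in series:
R_stainless steel shell = (1/0.85 − 1/0.865)/(4π×14.8) = 1.097×10^-4 K/W
R_mineral wool = (1/0.865 − 1/0.91)/(4π×0.0347) = 0.1311 K/W
R_outer film = 1/(h·4πr_o²) = 1/(19.8×4π×0.91²) = 0.004853 K/W
R_total = 0.1361 K/W
Q = ΔT/R_total = 113/0.1361

Q ≈ 830 W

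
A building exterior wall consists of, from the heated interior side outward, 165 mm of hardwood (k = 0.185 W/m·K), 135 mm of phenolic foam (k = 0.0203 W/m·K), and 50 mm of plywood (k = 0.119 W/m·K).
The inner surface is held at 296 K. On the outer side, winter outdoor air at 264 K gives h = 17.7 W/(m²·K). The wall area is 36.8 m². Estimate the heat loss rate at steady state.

Model the wall as resistances in series:
R_hardwood = L/(kA) = 0.165/(0.185×36.8) = 0.02424 K/W
R_phenolic foam = L/(kA) = 0.135/(0.0203×36.8) = 0.1807 K/W
R_plywood = L/(kA) = 0.05/(0.119×36.8) = 0.01142 K/W
R_outer film = 1/(h_o·A) = 1/(17.7×36.8) = 0.001535 K/W
R_total = 0.2179 K/W
Q = ΔT / R_total = 32 / 0.2179

Q ≈ 147 W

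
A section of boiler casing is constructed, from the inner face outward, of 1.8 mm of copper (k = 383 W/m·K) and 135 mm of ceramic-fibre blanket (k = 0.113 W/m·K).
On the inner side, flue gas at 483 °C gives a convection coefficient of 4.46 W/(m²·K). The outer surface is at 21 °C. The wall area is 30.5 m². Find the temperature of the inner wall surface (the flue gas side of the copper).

Model the wall as resistances in series:
R_inner film = 1/(h_i·A) = 1/(4.46×30.5) = 0.007351 K/W
R_copper = L/(kA) = 0.0018/(383×30.5) = 1.541×10^-7 K/W
R_ceramic-fibre blanket = L/(kA) = 0.135/(0.113×30.5) = 0.03917 K/W
R_total = 0.04652 K/W;  Q = ΔT/R_total = 462/0.04652 = 9931 W
T_interface = T_inner − Q·ΣR(inner→interface) = 483 − 9930×0.007351

T ≈ 410 °C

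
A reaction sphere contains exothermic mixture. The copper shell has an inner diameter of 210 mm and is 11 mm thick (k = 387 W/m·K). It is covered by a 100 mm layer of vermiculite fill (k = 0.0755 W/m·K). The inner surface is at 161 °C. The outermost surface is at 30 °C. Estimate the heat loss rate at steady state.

Radial (spherical) resistances in series:
R_copper shell = (1/0.105 − 1/0.116)/(4π×387) = 1.857×10^-4 K/W
R_vermiculite fill = (1/0.116 − 1/0.216)/(4π×0.0755) = 4.207 K/W
R_total = 4.207 K/W
Q = ΔT/R_total = 131/4.207

Q ≈ 31.1 W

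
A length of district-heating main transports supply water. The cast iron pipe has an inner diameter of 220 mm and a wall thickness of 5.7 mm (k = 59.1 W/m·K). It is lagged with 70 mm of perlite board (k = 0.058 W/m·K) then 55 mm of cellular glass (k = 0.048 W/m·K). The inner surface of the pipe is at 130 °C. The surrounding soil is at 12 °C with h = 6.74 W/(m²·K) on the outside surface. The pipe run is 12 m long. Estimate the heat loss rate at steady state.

Q ≈ 627 W

For a radial system each layer contributes R = ln(r_out/r_in)/(2πkL); films add R = 1/(hA).
R_cast iron pipe wall = ln(115.7/110)/(2π×59.1×12) = 1.134×10^-5 K/W
R_perlite board = ln(185.7/115.7)/(2π×0.058×12) = 0.1082 K/W
R_cellular glass = ln(240.7/185.7)/(2π×0.048×12) = 0.07168 K/W
R_outer film = 1/(h_o·2πr_oL) = 1/(6.74×2π×0.2407×12) = 0.008175 K/W
R_total = 0.1881 K/W
Q = ΔT/R_total = 118/0.1881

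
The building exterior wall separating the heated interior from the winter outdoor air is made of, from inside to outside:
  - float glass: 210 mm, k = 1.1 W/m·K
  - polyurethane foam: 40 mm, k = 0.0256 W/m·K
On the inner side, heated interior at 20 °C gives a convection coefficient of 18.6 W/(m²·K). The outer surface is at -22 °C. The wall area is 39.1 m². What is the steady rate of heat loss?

Treating each layer as a thermal resistance in series:
R_inner film = 1/(h_i·A) = 1/(18.6×39.1) = 0.001375 K/W
R_float glass = L/(kA) = 0.21/(1.1×39.1) = 0.004883 K/W
R_polyurethane foam = L/(kA) = 0.04/(0.0256×39.1) = 0.03996 K/W
R_total = 0.04622 K/W
Q = ΔT / R_total = 42 / 0.04622

Q ≈ 909 W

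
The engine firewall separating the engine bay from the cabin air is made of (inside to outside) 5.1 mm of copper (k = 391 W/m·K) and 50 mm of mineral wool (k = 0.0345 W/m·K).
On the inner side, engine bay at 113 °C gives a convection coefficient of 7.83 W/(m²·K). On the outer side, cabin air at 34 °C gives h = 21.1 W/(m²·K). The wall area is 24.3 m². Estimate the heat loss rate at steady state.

Q ≈ 1180 W

Series thermal resistances:
R_inner film = 1/(h_i·A) = 1/(7.83×24.3) = 0.005256 K/W
R_copper = L/(kA) = 0.0051/(391×24.3) = 5.368×10^-7 K/W
R_mineral wool = L/(kA) = 0.05/(0.0345×24.3) = 0.05964 K/W
R_outer film = 1/(h_o·A) = 1/(21.1×24.3) = 0.00195 K/W
R_total = 0.06685 K/W
Q = ΔT / R_total = 79 / 0.06685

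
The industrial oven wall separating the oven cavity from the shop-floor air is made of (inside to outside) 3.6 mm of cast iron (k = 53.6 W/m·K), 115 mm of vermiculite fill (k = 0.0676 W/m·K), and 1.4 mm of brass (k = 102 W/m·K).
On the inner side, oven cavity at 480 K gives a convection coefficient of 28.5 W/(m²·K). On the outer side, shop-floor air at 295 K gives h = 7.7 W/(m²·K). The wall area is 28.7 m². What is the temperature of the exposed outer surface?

T ≈ 308 K

Series thermal resistances:
R_inner film = 1/(h_i·A) = 1/(28.5×28.7) = 0.001223 K/W
R_cast iron = L/(kA) = 0.0036/(53.6×28.7) = 2.34×10^-6 K/W
R_vermiculite fill = L/(kA) = 0.115/(0.0676×28.7) = 0.05927 K/W
R_brass = L/(kA) = 0.0014/(102×28.7) = 4.782×10^-7 K/W
R_outer film = 1/(h_o·A) = 1/(7.7×28.7) = 0.004525 K/W
R_total = 0.06503 K/W;  Q = ΔT/R_total = 185/0.06503 = 2845 W
T_interface = T_inner − Q·ΣR(inner→interface) = 480 − 2850×0.0605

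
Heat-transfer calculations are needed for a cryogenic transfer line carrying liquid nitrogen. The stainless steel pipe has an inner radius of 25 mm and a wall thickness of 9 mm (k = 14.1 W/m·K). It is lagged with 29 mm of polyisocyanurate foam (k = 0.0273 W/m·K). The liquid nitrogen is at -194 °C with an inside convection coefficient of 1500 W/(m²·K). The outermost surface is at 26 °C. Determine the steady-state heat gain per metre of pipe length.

Treating each annulus and film as a series resistance:
R_inner film = 1/(h_i·2πr₁L) = 1/(1500×2π×0.025×1) = 0.004244 K/W
R_stainless steel pipe wall = ln(34/25)/(2π×14.1×1) = 0.003471 K/W
R_polyisocyanurate foam = ln(63/34)/(2π×0.0273×1) = 3.596 K/W
R_total = 3.603 K/W
Q = ΔT/R_total = 220/3.603

q′ ≈ 61.1 W/m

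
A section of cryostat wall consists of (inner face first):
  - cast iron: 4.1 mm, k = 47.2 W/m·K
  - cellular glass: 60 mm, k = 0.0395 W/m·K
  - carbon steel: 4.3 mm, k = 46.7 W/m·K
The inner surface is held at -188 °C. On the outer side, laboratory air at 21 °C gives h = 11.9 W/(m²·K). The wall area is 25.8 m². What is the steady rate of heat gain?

Q ≈ 3360 W

Model the wall as resistances in series:
R_cast iron = L/(kA) = 0.0041/(47.2×25.8) = 3.367×10^-6 K/W
R_cellular glass = L/(kA) = 0.06/(0.0395×25.8) = 0.05888 K/W
R_carbon steel = L/(kA) = 0.0043/(46.7×25.8) = 3.569×10^-6 K/W
R_outer film = 1/(h_o·A) = 1/(11.9×25.8) = 0.003257 K/W
R_total = 0.06214 K/W
Q = ΔT / R_total = 209 / 0.06214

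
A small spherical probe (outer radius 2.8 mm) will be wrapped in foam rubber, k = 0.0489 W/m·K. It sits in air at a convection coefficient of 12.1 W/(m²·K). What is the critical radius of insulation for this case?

For a sphere r_cr = 2k/h = 2×0.0489/12.1
r_cr = 8.08 mm; since the bare radius (2.8 mm) is below r_cr, adding a thin layer of insulation will *increase* heat loss.

r_cr ≈ 8.08 mm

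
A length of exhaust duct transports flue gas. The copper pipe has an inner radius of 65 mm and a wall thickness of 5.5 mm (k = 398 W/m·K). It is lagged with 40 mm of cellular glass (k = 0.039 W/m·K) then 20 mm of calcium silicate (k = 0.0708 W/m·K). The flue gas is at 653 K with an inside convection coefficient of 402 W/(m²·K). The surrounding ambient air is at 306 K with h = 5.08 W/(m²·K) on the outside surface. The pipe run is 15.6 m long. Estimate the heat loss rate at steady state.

For a radial system each layer contributes R = ln(r_out/r_in)/(2πkL); films add R = 1/(hA).
R_inner film = 1/(h_i·2πr₁L) = 1/(402×2π×0.065×15.6) = 3.904×10^-4 K/W
R_copper pipe wall = ln(70.5/65)/(2π×398×15.6) = 2.082×10^-6 K/W
R_cellular glass = ln(110.5/70.5)/(2π×0.039×15.6) = 0.1176 K/W
R_calcium silicate = ln(130.5/110.5)/(2π×0.0708×15.6) = 0.02397 K/W
R_outer film = 1/(h_o·2πr_oL) = 1/(5.08×2π×0.1305×15.6) = 0.01539 K/W
R_total = 0.1573 K/W
Q = ΔT/R_total = 347/0.1573

Q ≈ 2210 W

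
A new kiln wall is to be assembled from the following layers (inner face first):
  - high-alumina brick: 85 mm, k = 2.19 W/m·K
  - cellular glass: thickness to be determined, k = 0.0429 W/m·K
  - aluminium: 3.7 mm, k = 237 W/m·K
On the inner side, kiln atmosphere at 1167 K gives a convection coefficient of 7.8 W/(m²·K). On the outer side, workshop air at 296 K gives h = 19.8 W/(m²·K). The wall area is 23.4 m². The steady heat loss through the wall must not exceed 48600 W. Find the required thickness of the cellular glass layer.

L ≈ 8.66 mm

Model the wall as resistances in series:
R_inner film = 1/(h_i·A) = 1/(7.8×23.4) = 0.005479 K/W
R_high-alumina brick = L/(kA) = 0.085/(2.19×23.4) = 0.001659 K/W
R_aluminium = L/(kA) = 0.0037/(237×23.4) = 6.672×10^-7 K/W
R_outer film = 1/(h_o·A) = 1/(19.8×23.4) = 0.002158 K/W
Sum of the known resistances R_other = 0.009297 K/W
Required total resistance R_tot = ΔT/Q_allow = 871/48600 = 0.01792 K/W
R_cellular glass = R_tot − R_other = 0.008625 K/W
L = R·k·A = 0.008625×0.0429×23.4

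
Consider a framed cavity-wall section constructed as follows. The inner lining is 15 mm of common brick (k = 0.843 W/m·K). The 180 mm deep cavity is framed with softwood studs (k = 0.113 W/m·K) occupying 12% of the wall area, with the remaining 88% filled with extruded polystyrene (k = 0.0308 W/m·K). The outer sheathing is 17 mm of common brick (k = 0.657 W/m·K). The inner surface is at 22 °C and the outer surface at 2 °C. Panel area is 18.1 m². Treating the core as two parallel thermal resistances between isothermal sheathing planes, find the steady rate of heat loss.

Q ≈ 81 W

Sheathing layers in series; stud and cavity paths in parallel between them.
R_inner = 0.015/(0.843×18.1) = 9.831×10^-4 K/W
R_stud  = 0.18/(0.113×0.12×18.1) = 0.7334 K/W
R_cav   = 0.18/(0.0308×0.88×18.1) = 0.3669 K/W
1/R_core = 1/R_stud + 1/R_cav → R_core = 0.2446 K/W
R_outer = 0.017/(0.657×18.1) = 0.00143 K/W
R_total = 0.247 K/W
Q = ΔT/R_total = 20/0.247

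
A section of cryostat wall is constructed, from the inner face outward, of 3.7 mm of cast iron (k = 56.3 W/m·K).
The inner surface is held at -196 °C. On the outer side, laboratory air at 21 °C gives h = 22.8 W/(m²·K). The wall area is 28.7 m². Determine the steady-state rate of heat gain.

Q ≈ 142000 W

Thermal resistances in series:
R_cast iron = L/(kA) = 0.0037/(56.3×28.7) = 2.29×10^-6 K/W
R_outer film = 1/(h_o·A) = 1/(22.8×28.7) = 0.001528 K/W
R_total = 0.001531 K/W
Q = ΔT / R_total = 217 / 0.001531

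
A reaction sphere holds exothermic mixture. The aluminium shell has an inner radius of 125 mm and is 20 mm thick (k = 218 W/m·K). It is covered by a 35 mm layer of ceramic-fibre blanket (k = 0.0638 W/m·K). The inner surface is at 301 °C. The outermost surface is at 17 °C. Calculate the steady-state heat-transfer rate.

For a spherical shell R = (1/r₁ − 1/r₂)/(4πk); film R = 1/(h·4πr²). In series:
R_aluminium shell = (1/0.125 − 1/0.145)/(4π×218) = 4.028×10^-4 K/W
R_ceramic-fibre blanket = (1/0.145 − 1/0.18)/(4π×0.0638) = 1.673 K/W
R_total = 1.673 K/W
Q = ΔT/R_total = 284/1.673

Q ≈ 170 W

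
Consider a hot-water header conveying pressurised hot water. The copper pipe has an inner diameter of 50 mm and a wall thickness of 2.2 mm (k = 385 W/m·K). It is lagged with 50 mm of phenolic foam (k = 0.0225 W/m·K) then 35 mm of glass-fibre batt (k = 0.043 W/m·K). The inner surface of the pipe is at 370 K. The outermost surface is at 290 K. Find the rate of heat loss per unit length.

Cylindrical conduction, so R = ln(r₂/r₁)/(2πkL) per layer, in series:
R_copper pipe wall = ln(27.2/25)/(2π×385×1) = 3.487×10^-5 K/W
R_phenolic foam = ln(77.2/27.2)/(2π×0.0225×1) = 7.379 K/W
R_glass-fibre batt = ln(112.2/77.2)/(2π×0.043×1) = 1.384 K/W
R_total = 8.763 K/W
Q = ΔT/R_total = 80/8.763

q′ ≈ 9.13 W/m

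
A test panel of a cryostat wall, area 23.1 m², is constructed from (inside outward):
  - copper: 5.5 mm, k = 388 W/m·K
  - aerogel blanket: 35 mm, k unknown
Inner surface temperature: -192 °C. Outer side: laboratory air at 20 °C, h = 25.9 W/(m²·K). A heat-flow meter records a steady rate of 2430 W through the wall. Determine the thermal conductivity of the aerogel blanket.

Thermal resistances in series:
R_copper = L/(kA) = 0.0055/(388×23.1) = 6.136×10^-7 K/W
R_outer film = 1/(h_o·A) = 1/(25.9×23.1) = 0.001671 K/W
Sum of known resistances R_other = 0.001672 K/W
Total R = ΔT/Q = 212/2430 = 0.08724 K/W
R_aerogel blanket = R_total − R_other = 0.08557 K/W
k = L/(R·A) = 0.035/(0.08557×23.1)

k ≈ 0.0177 W/(m·K)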